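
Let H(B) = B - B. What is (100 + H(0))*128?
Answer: 12800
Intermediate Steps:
H(B) = 0
(100 + H(0))*128 = (100 + 0)*128 = 100*128 = 12800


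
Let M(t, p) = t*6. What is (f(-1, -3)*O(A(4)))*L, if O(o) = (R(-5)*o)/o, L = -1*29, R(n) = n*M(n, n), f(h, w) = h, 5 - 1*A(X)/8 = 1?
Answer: 4350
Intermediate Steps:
A(X) = 32 (A(X) = 40 - 8*1 = 40 - 8 = 32)
M(t, p) = 6*t
R(n) = 6*n² (R(n) = n*(6*n) = 6*n²)
L = -29
O(o) = 150 (O(o) = ((6*(-5)²)*o)/o = ((6*25)*o)/o = (150*o)/o = 150)
(f(-1, -3)*O(A(4)))*L = -1*150*(-29) = -150*(-29) = 4350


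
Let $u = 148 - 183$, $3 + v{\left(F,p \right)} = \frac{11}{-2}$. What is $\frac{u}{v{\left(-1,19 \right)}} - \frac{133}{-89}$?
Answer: $\frac{8491}{1513} \approx 5.612$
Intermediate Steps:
$v{\left(F,p \right)} = - \frac{17}{2}$ ($v{\left(F,p \right)} = -3 + \frac{11}{-2} = -3 + 11 \left(- \frac{1}{2}\right) = -3 - \frac{11}{2} = - \frac{17}{2}$)
$u = -35$ ($u = 148 - 183 = -35$)
$\frac{u}{v{\left(-1,19 \right)}} - \frac{133}{-89} = - \frac{35}{- \frac{17}{2}} - \frac{133}{-89} = \left(-35\right) \left(- \frac{2}{17}\right) - - \frac{133}{89} = \frac{70}{17} + \frac{133}{89} = \frac{8491}{1513}$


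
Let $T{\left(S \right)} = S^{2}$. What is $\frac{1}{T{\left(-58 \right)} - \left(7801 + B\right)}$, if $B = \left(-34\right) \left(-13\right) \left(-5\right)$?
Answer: $- \frac{1}{2227} \approx -0.00044903$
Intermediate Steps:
$B = -2210$ ($B = 442 \left(-5\right) = -2210$)
$\frac{1}{T{\left(-58 \right)} - \left(7801 + B\right)} = \frac{1}{\left(-58\right)^{2} - 5591} = \frac{1}{3364 + \left(-7801 + 2210\right)} = \frac{1}{3364 - 5591} = \frac{1}{-2227} = - \frac{1}{2227}$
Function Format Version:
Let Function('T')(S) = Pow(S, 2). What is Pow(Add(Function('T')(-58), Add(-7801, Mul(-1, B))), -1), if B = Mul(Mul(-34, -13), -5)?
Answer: Rational(-1, 2227) ≈ -0.00044903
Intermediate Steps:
B = -2210 (B = Mul(442, -5) = -2210)
Pow(Add(Function('T')(-58), Add(-7801, Mul(-1, B))), -1) = Pow(Add(Pow(-58, 2), Add(-7801, Mul(-1, -2210))), -1) = Pow(Add(3364, Add(-7801, 2210)), -1) = Pow(Add(3364, -5591), -1) = Pow(-2227, -1) = Rational(-1, 2227)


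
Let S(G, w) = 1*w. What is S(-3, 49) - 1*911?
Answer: -862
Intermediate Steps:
S(G, w) = w
S(-3, 49) - 1*911 = 49 - 1*911 = 49 - 911 = -862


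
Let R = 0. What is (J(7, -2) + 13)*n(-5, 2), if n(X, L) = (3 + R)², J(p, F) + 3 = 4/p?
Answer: 666/7 ≈ 95.143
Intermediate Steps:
J(p, F) = -3 + 4/p
n(X, L) = 9 (n(X, L) = (3 + 0)² = 3² = 9)
(J(7, -2) + 13)*n(-5, 2) = ((-3 + 4/7) + 13)*9 = (-17/7 + 13)*9 = (74/7)*9 = 666/7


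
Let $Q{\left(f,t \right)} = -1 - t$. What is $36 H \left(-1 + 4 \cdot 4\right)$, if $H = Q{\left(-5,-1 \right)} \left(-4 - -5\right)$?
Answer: $0$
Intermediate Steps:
$H = 0$ ($H = \left(-1 - -1\right) \left(-4 - -5\right) = \left(-1 + 1\right) \left(-4 + 5\right) = 0 \cdot 1 = 0$)
$36 H \left(-1 + 4 \cdot 4\right) = 36 \cdot 0 \left(-1 + 4 \cdot 4\right) = 0 \left(-1 + 16\right) = 0 \cdot 15 = 0$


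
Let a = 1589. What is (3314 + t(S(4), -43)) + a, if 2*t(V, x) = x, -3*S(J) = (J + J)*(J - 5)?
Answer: 9763/2 ≈ 4881.5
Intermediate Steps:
S(J) = -2*J*(-5 + J)/3 (S(J) = -(J + J)*(J - 5)/3 = -2*J*(-5 + J)/3)
t(V, x) = x/2
(3314 + t(S(4), -43)) + a = (3314 + (½)*(-43)) + 1589 = (3314 - 43/2) + 1589 = 6585/2 + 1589 = 9763/2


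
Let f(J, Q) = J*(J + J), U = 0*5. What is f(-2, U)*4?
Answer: 32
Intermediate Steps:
U = 0
f(J, Q) = 2*J**2 (f(J, Q) = J*(2*J) = 2*J**2)
f(-2, U)*4 = (2*(-2)**2)*4 = (2*4)*4 = 8*4 = 32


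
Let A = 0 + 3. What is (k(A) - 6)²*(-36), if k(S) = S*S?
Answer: -324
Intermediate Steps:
A = 3
k(S) = S²
(k(A) - 6)²*(-36) = (3² - 6)²*(-36) = (9 - 6)²*(-36) = 3²*(-36) = 9*(-36) = -324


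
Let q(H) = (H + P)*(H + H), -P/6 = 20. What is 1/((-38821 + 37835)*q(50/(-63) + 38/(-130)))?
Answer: -16769025/4348322332948 ≈ -3.8564e-6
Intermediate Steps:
P = -120 (P = -6*20 = -120)
q(H) = 2*H*(-120 + H) (q(H) = (H - 120)*(H + H) = (-120 + H)*(2*H) = 2*H*(-120 + H))
1/((-38821 + 37835)*q(50/(-63) + 38/(-130))) = 1/((-38821 + 37835)*((2*(50/(-63) + 38/(-130))*(-120 + (50/(-63) + 38/(-130)))))) = 1/((-986)*((2*(50*(-1/63) + 38*(-1/130))*(-120 + (50*(-1/63) + 38*(-1/130)))))) = -1/(2*(-120 + (-50/63 - 19/65))*(-50/63 - 19/65))/986 = -(-4095/(8894*(-120 - 4447/4095)))/986 = -1/(986*(2*(-4447/4095)*(-495847/4095))) = -1/(986*4410063218/16769025) = -1/986*16769025/4410063218 = -16769025/4348322332948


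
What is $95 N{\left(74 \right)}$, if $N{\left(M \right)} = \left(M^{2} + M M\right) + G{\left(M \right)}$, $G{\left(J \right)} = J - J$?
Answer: $1040440$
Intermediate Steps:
$G{\left(J \right)} = 0$
$N{\left(M \right)} = 2 M^{2}$ ($N{\left(M \right)} = \left(M^{2} + M M\right) + 0 = \left(M^{2} + M^{2}\right) + 0 = 2 M^{2} + 0 = 2 M^{2}$)
$95 N{\left(74 \right)} = 95 \cdot 2 \cdot 74^{2} = 95 \cdot 2 \cdot 5476 = 95 \cdot 10952 = 1040440$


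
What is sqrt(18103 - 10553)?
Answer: 5*sqrt(302) ≈ 86.891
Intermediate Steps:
sqrt(18103 - 10553) = sqrt(7550) = 5*sqrt(302)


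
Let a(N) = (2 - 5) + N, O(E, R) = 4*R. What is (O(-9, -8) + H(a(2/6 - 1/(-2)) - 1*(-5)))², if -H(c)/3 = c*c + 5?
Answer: 727609/144 ≈ 5052.8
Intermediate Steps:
a(N) = -3 + N
H(c) = -15 - 3*c² (H(c) = -3*(c*c + 5) = -3*(c² + 5) = -3*(5 + c²) = -15 - 3*c²)
(O(-9, -8) + H(a(2/6 - 1/(-2)) - 1*(-5)))² = (4*(-8) + (-15 - 3*((-3 + (2/6 - 1/(-2))) - 1*(-5))²))² = (-32 + (-15 - 3*((-3 + (2*(⅙) - 1*(-½))) + 5)²))² = (-32 + (-15 - 3*((-3 + (⅓ + ½)) + 5)²))² = (-32 + (-15 - 3*((-3 + ⅚) + 5)²))² = (-32 + (-15 - 3*(-13/6 + 5)²))² = (-32 + (-15 - 3*(17/6)²))² = (-32 + (-15 - 3*289/36))² = (-32 + (-15 - 289/12))² = (-32 - 469/12)² = (-853/12)² = 727609/144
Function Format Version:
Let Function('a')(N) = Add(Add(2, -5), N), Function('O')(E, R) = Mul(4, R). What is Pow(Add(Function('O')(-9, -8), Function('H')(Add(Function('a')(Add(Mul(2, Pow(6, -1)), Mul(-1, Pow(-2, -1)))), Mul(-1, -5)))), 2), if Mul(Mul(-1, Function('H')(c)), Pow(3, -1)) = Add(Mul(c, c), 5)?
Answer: Rational(727609, 144) ≈ 5052.8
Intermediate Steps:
Function('a')(N) = Add(-3, N)
Function('H')(c) = Add(-15, Mul(-3, Pow(c, 2))) (Function('H')(c) = Mul(-3, Add(Mul(c, c), 5)) = Mul(-3, Add(Pow(c, 2), 5)) = Mul(-3, Add(5, Pow(c, 2))) = Add(-15, Mul(-3, Pow(c, 2))))
Pow(Add(Function('O')(-9, -8), Function('H')(Add(Function('a')(Add(Mul(2, Pow(6, -1)), Mul(-1, Pow(-2, -1)))), Mul(-1, -5)))), 2) = Pow(Add(Mul(4, -8), Add(-15, Mul(-3, Pow(Add(Add(-3, Add(Mul(2, Pow(6, -1)), Mul(-1, Pow(-2, -1)))), Mul(-1, -5)), 2)))), 2) = Pow(Add(-32, Add(-15, Mul(-3, Pow(Add(Add(-3, Add(Mul(2, Rational(1, 6)), Mul(-1, Rational(-1, 2)))), 5), 2)))), 2) = Pow(Add(-32, Add(-15, Mul(-3, Pow(Add(Add(-3, Add(Rational(1, 3), Rational(1, 2))), 5), 2)))), 2) = Pow(Add(-32, Add(-15, Mul(-3, Pow(Add(Add(-3, Rational(5, 6)), 5), 2)))), 2) = Pow(Add(-32, Add(-15, Mul(-3, Pow(Add(Rational(-13, 6), 5), 2)))), 2) = Pow(Add(-32, Add(-15, Mul(-3, Pow(Rational(17, 6), 2)))), 2) = Pow(Add(-32, Add(-15, Mul(-3, Rational(289, 36)))), 2) = Pow(Add(-32, Add(-15, Rational(-289, 12))), 2) = Pow(Add(-32, Rational(-469, 12)), 2) = Pow(Rational(-853, 12), 2) = Rational(727609, 144)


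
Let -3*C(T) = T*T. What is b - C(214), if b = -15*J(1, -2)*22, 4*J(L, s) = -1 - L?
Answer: 46291/3 ≈ 15430.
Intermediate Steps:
C(T) = -T²/3 (C(T) = -T*T/3 = -T²/3)
J(L, s) = -¼ - L/4 (J(L, s) = (-1 - L)/4 = -¼ - L/4)
b = 165 (b = -15*(-¼ - ¼*1)*22 = -15*(-¼ - ¼)*22 = -15*(-½)*22 = (15/2)*22 = 165)
b - C(214) = 165 - (-1)*214²/3 = 165 - (-1)*45796/3 = 165 - 1*(-45796/3) = 165 + 45796/3 = 46291/3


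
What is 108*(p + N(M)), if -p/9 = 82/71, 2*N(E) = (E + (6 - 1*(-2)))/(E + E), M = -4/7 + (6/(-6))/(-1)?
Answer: -42003/71 ≈ -591.59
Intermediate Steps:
M = 3/7 (M = -4*⅐ + (6*(-⅙))*(-1) = -4/7 - 1*(-1) = -4/7 + 1 = 3/7 ≈ 0.42857)
N(E) = (8 + E)/(4*E) (N(E) = ((E + (6 - 1*(-2)))/(E + E))/2 = ((E + (6 + 2))/((2*E)))/2 = ((E + 8)*(1/(2*E)))/2 = ((8 + E)*(1/(2*E)))/2 = ((8 + E)/(2*E))/2 = (8 + E)/(4*E))
p = -738/71 ≈ -10.394
108*(p + N(M)) = 108*(-738/71 + (8 + 3/7)/(4*(3/7))) = 108*(-738/71 + (¼)*(7/3)*(59/7)) = 108*(-738/71 + 59/12) = 108*(-4667/852) = -42003/71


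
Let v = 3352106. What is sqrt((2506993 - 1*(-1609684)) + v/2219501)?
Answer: sqrt(20279518646965188783)/2219501 ≈ 2029.0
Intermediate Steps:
sqrt((2506993 - 1*(-1609684)) + v/2219501) = sqrt((2506993 - 1*(-1609684)) + 3352106/2219501) = sqrt((2506993 + 1609684) + 3352106*(1/2219501)) = sqrt(4116677 + 3352106/2219501) = sqrt(9136972070283/2219501) = sqrt(20279518646965188783)/2219501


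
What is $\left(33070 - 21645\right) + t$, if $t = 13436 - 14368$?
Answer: $10493$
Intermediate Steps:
$t = -932$
$\left(33070 - 21645\right) + t = \left(33070 - 21645\right) - 932 = 11425 - 932 = 10493$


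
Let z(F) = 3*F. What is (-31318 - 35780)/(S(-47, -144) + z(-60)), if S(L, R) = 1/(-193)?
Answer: 12949914/34741 ≈ 372.76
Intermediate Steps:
S(L, R) = -1/193
(-31318 - 35780)/(S(-47, -144) + z(-60)) = (-31318 - 35780)/(-1/193 + 3*(-60)) = -67098/(-1/193 - 180) = -67098/(-34741/193) = -67098*(-193/34741) = 12949914/34741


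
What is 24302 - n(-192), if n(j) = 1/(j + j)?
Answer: 9331969/384 ≈ 24302.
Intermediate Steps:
n(j) = 1/(2*j)
24302 - n(-192) = 24302 - 1/(2*(-192)) = 24302 - (-1)/(2*192) = 24302 - 1*(-1/384) = 24302 + 1/384 = 9331969/384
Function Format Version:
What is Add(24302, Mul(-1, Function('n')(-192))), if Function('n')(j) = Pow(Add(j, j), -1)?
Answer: Rational(9331969, 384) ≈ 24302.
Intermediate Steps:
Function('n')(j) = Mul(Rational(1, 2), Pow(j, -1)) (Function('n')(j) = Pow(Mul(2, j), -1) = Mul(Rational(1, 2), Pow(j, -1)))
Add(24302, Mul(-1, Function('n')(-192))) = Add(24302, Mul(-1, Mul(Rational(1, 2), Pow(-192, -1)))) = Add(24302, Mul(-1, Mul(Rational(1, 2), Rational(-1, 192)))) = Add(24302, Mul(-1, Rational(-1, 384))) = Add(24302, Rational(1, 384)) = Rational(9331969, 384)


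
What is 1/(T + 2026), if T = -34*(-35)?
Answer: 1/3216 ≈ 0.00031095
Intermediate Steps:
T = 1190
1/(T + 2026) = 1/(1190 + 2026) = 1/3216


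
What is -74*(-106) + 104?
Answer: 7948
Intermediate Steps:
-74*(-106) + 104 = 7844 + 104 = 7948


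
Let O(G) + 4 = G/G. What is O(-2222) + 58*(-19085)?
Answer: -1106933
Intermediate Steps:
O(G) = -3 (O(G) = -4 + G/G = -4 + 1 = -3)
O(-2222) + 58*(-19085) = -3 + 58*(-19085) = -3 - 1106930 = -1106933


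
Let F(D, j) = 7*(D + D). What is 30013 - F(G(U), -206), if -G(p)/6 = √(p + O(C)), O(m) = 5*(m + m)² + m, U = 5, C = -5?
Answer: 30013 + 840*√5 ≈ 31891.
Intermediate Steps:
O(m) = m + 20*m² (O(m) = 5*(2*m)² + m = 5*(4*m²) + m = 20*m² + m = m + 20*m²)
G(p) = -6*√(495 + p) (G(p) = -6*√(p - 5*(1 + 20*(-5))) = -6*√(p - 5*(1 - 100)) = -6*√(p - 5*(-99)) = -6*√(p + 495) = -6*√(495 + p))
F(D, j) = 14*D (F(D, j) = 7*(2*D) = 14*D)
30013 - F(G(U), -206) = 30013 - 14*(-6*√(495 + 5)) = 30013 - 14*(-60*√5) = 30013 - (-840)*√5 = 30013 + 840*√5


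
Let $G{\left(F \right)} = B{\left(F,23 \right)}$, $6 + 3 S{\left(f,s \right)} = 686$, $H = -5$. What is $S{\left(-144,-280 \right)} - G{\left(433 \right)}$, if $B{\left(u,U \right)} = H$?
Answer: $\frac{695}{3} \approx 231.67$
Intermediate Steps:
$B{\left(u,U \right)} = -5$
$S{\left(f,s \right)} = \frac{680}{3}$ ($S{\left(f,s \right)} = -2 + \frac{1}{3} \cdot 686 = -2 + \frac{686}{3} = \frac{680}{3}$)
$G{\left(F \right)} = -5$
$S{\left(-144,-280 \right)} - G{\left(433 \right)} = \frac{680}{3} - -5 = \frac{680}{3} + 5 = \frac{695}{3}$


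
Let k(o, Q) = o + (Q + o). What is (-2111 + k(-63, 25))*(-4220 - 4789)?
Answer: 19927908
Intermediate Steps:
k(o, Q) = Q + 2*o
(-2111 + k(-63, 25))*(-4220 - 4789) = (-2111 + (25 + 2*(-63)))*(-4220 - 4789) = (-2111 + (25 - 126))*(-9009) = (-2111 - 101)*(-9009) = -2212*(-9009) = 19927908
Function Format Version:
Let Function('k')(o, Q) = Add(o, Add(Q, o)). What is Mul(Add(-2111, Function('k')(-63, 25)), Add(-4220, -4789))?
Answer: 19927908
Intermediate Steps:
Function('k')(o, Q) = Add(Q, Mul(2, o))
Mul(Add(-2111, Function('k')(-63, 25)), Add(-4220, -4789)) = Mul(Add(-2111, Add(25, Mul(2, -63))), Add(-4220, -4789)) = Mul(Add(-2111, Add(25, -126)), -9009) = Mul(Add(-2111, -101), -9009) = Mul(-2212, -9009) = 19927908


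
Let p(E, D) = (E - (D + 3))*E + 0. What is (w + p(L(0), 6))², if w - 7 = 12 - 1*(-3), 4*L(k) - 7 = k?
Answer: 22201/256 ≈ 86.723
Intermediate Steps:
L(k) = 7/4 + k/4
w = 22 (w = 7 + (12 - 1*(-3)) = 7 + (12 + 3) = 7 + 15 = 22)
p(E, D) = E*(-3 + E - D) (p(E, D) = (E - (3 + D))*E + 0 = (E + (-3 - D))*E + 0 = (-3 + E - D)*E + 0 = E*(-3 + E - D) + 0 = E*(-3 + E - D))
(w + p(L(0), 6))² = (22 + (7/4 + (¼)*0)*(-3 + (7/4 + (¼)*0) - 1*6))² = (22 + (7/4 + 0)*(-3 + (7/4 + 0) - 6))² = (22 + 7*(-3 + 7/4 - 6)/4)² = (22 + (7/4)*(-29/4))² = (22 - 203/16)² = (149/16)² = 22201/256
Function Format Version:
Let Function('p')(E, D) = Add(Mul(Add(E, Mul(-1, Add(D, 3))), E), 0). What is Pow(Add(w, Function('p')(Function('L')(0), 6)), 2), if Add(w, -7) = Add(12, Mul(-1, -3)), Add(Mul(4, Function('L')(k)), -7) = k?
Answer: Rational(22201, 256) ≈ 86.723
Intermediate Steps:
Function('L')(k) = Add(Rational(7, 4), Mul(Rational(1, 4), k))
w = 22 (w = Add(7, Add(12, Mul(-1, -3))) = Add(7, Add(12, 3)) = Add(7, 15) = 22)
Function('p')(E, D) = Mul(E, Add(-3, E, Mul(-1, D))) (Function('p')(E, D) = Add(Mul(Add(E, Mul(-1, Add(3, D))), E), 0) = Add(Mul(Add(E, Add(-3, Mul(-1, D))), E), 0) = Add(Mul(Add(-3, E, Mul(-1, D)), E), 0) = Add(Mul(E, Add(-3, E, Mul(-1, D))), 0) = Mul(E, Add(-3, E, Mul(-1, D))))
Pow(Add(w, Function('p')(Function('L')(0), 6)), 2) = Pow(Add(22, Mul(Add(Rational(7, 4), Mul(Rational(1, 4), 0)), Add(-3, Add(Rational(7, 4), Mul(Rational(1, 4), 0)), Mul(-1, 6)))), 2) = Pow(Add(22, Mul(Add(Rational(7, 4), 0), Add(-3, Add(Rational(7, 4), 0), -6))), 2) = Pow(Add(22, Mul(Rational(7, 4), Add(-3, Rational(7, 4), -6))), 2) = Pow(Add(22, Mul(Rational(7, 4), Rational(-29, 4))), 2) = Pow(Add(22, Rational(-203, 16)), 2) = Pow(Rational(149, 16), 2) = Rational(22201, 256)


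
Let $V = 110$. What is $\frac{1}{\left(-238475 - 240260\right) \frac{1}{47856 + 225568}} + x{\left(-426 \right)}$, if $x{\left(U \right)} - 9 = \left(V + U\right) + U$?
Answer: $- \frac{351186179}{478735} \approx -733.57$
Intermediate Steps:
$x{\left(U \right)} = 119 + 2 U$ ($x{\left(U \right)} = 9 + \left(\left(110 + U\right) + U\right) = 9 + \left(110 + 2 U\right) = 119 + 2 U$)
$\frac{1}{\left(-238475 - 240260\right) \frac{1}{47856 + 225568}} + x{\left(-426 \right)} = \frac{1}{\left(-238475 - 240260\right) \frac{1}{47856 + 225568}} + \left(119 + 2 \left(-426\right)\right) = \frac{1}{\left(-478735\right) \frac{1}{273424}} + \left(119 - 852\right) = \frac{1}{\left(-478735\right) \frac{1}{273424}} - 733 = \frac{1}{- \frac{478735}{273424}} - 733 = - \frac{273424}{478735} - 733 = - \frac{351186179}{478735}$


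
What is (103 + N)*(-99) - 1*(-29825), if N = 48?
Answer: 14876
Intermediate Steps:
(103 + N)*(-99) - 1*(-29825) = (103 + 48)*(-99) - 1*(-29825) = 151*(-99) + 29825 = -14949 + 29825 = 14876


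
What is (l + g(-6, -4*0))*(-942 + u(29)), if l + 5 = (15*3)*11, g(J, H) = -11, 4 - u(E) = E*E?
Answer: -852141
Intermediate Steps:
u(E) = 4 - E² (u(E) = 4 - E*E = 4 - E²)
l = 490 (l = -5 + (15*3)*11 = -5 + 45*11 = -5 + 495 = 490)
(l + g(-6, -4*0))*(-942 + u(29)) = (490 - 11)*(-942 + (4 - 1*29²)) = 479*(-942 + (4 - 1*841)) = 479*(-942 + (4 - 841)) = 479*(-942 - 837) = 479*(-1779) = -852141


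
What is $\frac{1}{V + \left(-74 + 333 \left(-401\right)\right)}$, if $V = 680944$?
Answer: $\frac{1}{547337} \approx 1.827 \cdot 10^{-6}$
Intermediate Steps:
$\frac{1}{V + \left(-74 + 333 \left(-401\right)\right)} = \frac{1}{680944 + \left(-74 + 333 \left(-401\right)\right)} = \frac{1}{680944 - 133607} = \frac{1}{547337}$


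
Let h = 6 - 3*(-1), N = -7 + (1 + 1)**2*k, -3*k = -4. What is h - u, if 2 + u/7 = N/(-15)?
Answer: 200/9 ≈ 22.222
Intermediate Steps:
k = 4/3 (k = -1/3*(-4) = 4/3 ≈ 1.3333)
N = -5/3 (N = -7 + (1 + 1)**2*(4/3) = -7 + 2**2*(4/3) = -7 + 4*(4/3) = -7 + 16/3 = -5/3 ≈ -1.6667)
h = 9 (h = 6 + 3 = 9)
u = -119/9 (u = -14 + 7*(-5/3/(-15)) = -14 + 7*(-5/3*(-1/15)) = -14 + 7*(1/9) = -14 + 7/9 = -119/9 ≈ -13.222)
h - u = 9 - 1*(-119/9) = 9 + 119/9 = 200/9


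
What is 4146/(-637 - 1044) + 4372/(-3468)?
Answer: -5431915/1457427 ≈ -3.7271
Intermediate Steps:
4146/(-637 - 1044) + 4372/(-3468) = 4146/(-1681) + 4372*(-1/3468) = 4146*(-1/1681) - 1093/867 = -4146/1681 - 1093/867 = -5431915/1457427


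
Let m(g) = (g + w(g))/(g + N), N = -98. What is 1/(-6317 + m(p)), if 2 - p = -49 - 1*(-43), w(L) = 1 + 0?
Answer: -10/63171 ≈ -0.00015830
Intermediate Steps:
w(L) = 1
p = 8 (p = 2 - (-49 - 1*(-43)) = 2 - (-49 + 43) = 2 - 1*(-6) = 2 + 6 = 8)
m(g) = (1 + g)/(-98 + g) (m(g) = (g + 1)/(g - 98) = (1 + g)/(-98 + g))
1/(-6317 + m(p)) = 1/(-6317 + (1 + 8)/(-98 + 8)) = 1/(-6317 + 9/(-90)) = 1/(-6317 - 1/90*9) = 1/(-6317 - ⅒) = 1/(-63171/10) = -10/63171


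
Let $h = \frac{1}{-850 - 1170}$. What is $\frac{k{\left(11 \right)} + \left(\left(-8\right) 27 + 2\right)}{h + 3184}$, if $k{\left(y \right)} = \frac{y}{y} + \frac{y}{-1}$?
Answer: $- \frac{452480}{6431679} \approx -0.070352$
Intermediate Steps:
$k{\left(y \right)} = 1 - y$ ($k{\left(y \right)} = 1 + y \left(-1\right) = 1 - y$)
$h = - \frac{1}{2020}$ ($h = \frac{1}{-2020} = - \frac{1}{2020} \approx -0.00049505$)
$\frac{k{\left(11 \right)} + \left(\left(-8\right) 27 + 2\right)}{h + 3184} = \frac{\left(1 - 11\right) + \left(\left(-8\right) 27 + 2\right)}{- \frac{1}{2020} + 3184} = \frac{\left(1 - 11\right) + \left(-216 + 2\right)}{\frac{6431679}{2020}} = \left(-10 - 214\right) \frac{2020}{6431679} = \left(-224\right) \frac{2020}{6431679} = - \frac{452480}{6431679}$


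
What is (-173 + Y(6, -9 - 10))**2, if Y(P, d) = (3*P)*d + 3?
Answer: 262144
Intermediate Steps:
Y(P, d) = 3 + 3*P*d (Y(P, d) = 3*P*d + 3 = 3 + 3*P*d)
(-173 + Y(6, -9 - 10))**2 = (-173 + (3 + 3*6*(-9 - 10)))**2 = (-173 + (3 + 3*6*(-19)))**2 = (-173 + (3 - 342))**2 = (-173 - 339)**2 = (-512)**2 = 262144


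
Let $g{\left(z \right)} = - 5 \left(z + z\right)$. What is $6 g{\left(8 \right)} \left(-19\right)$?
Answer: $9120$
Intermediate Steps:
$g{\left(z \right)} = - 10 z$ ($g{\left(z \right)} = - 5 \cdot 2 z = - 10 z$)
$6 g{\left(8 \right)} \left(-19\right) = 6 \left(\left(-10\right) 8\right) \left(-19\right) = 6 \left(-80\right) \left(-19\right) = \left(-480\right) \left(-19\right) = 9120$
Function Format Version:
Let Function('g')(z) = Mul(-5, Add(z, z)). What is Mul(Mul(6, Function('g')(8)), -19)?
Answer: 9120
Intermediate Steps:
Function('g')(z) = Mul(-10, z) (Function('g')(z) = Mul(-5, Mul(2, z)) = Mul(-10, z))
Mul(Mul(6, Function('g')(8)), -19) = Mul(Mul(6, Mul(-10, 8)), -19) = Mul(Mul(6, -80), -19) = Mul(-480, -19) = 9120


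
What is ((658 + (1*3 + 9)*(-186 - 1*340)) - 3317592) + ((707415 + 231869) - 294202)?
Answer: -2678164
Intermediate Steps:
((658 + (1*3 + 9)*(-186 - 1*340)) - 3317592) + ((707415 + 231869) - 294202) = ((658 + (3 + 9)*(-186 - 340)) - 3317592) + (939284 - 294202) = ((658 + 12*(-526)) - 3317592) + 645082 = ((658 - 6312) - 3317592) + 645082 = (-5654 - 3317592) + 645082 = -3323246 + 645082 = -2678164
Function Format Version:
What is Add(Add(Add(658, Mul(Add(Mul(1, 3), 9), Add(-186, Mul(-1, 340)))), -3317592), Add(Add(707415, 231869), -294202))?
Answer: -2678164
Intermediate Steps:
Add(Add(Add(658, Mul(Add(Mul(1, 3), 9), Add(-186, Mul(-1, 340)))), -3317592), Add(Add(707415, 231869), -294202)) = Add(Add(Add(658, Mul(Add(3, 9), Add(-186, -340))), -3317592), Add(939284, -294202)) = Add(Add(Add(658, Mul(12, -526)), -3317592), 645082) = Add(Add(Add(658, -6312), -3317592), 645082) = Add(Add(-5654, -3317592), 645082) = Add(-3323246, 645082) = -2678164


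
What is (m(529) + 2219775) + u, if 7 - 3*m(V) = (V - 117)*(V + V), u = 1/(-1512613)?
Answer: 9413650198265/4537839 ≈ 2.0745e+6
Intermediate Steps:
u = -1/1512613 ≈ -6.6111e-7
m(V) = 7/3 - 2*V*(-117 + V)/3 (m(V) = 7/3 - (V - 117)*(V + V)/3 = 7/3 - (-117 + V)*2*V/3 = 7/3 - 2*V*(-117 + V)/3)
(m(529) + 2219775) + u = ((7/3 + 78*529 - 2/3*529**2) + 2219775) - 1/1512613 = ((7/3 + 41262 - 2/3*279841) + 2219775) - 1/1512613 = ((7/3 + 41262 - 559682/3) + 2219775) - 1/1512613 = (-435889/3 + 2219775) - 1/1512613 = 6223436/3 - 1/1512613 = 9413650198265/4537839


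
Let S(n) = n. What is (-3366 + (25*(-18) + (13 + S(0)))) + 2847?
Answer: -956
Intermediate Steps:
(-3366 + (25*(-18) + (13 + S(0)))) + 2847 = (-3366 + (25*(-18) + (13 + 0))) + 2847 = (-3366 + (-450 + 13)) + 2847 = (-3366 - 437) + 2847 = -3803 + 2847 = -956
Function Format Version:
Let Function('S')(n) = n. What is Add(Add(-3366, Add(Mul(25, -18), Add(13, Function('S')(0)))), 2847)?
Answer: -956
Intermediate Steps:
Add(Add(-3366, Add(Mul(25, -18), Add(13, Function('S')(0)))), 2847) = Add(Add(-3366, Add(Mul(25, -18), Add(13, 0))), 2847) = Add(Add(-3366, Add(-450, 13)), 2847) = Add(Add(-3366, -437), 2847) = Add(-3803, 2847) = -956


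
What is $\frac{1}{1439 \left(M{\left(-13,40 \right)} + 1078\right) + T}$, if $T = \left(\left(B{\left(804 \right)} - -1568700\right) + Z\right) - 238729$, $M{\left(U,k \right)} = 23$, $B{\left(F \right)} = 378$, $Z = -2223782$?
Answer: $\frac{1}{690906} \approx 1.4474 \cdot 10^{-6}$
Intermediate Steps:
$T = -893433$ ($T = \left(\left(378 - -1568700\right) - 2223782\right) - 238729 = \left(\left(378 + 1568700\right) - 2223782\right) - 238729 = \left(1569078 - 2223782\right) - 238729 = -654704 - 238729 = -893433$)
$\frac{1}{1439 \left(M{\left(-13,40 \right)} + 1078\right) + T} = \frac{1}{1439 \left(23 + 1078\right) - 893433} = \frac{1}{1439 \cdot 1101 - 893433} = \frac{1}{1584339 - 893433} = \frac{1}{690906}$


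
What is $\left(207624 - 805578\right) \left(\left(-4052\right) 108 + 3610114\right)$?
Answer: $-1897007869092$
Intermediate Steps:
$\left(207624 - 805578\right) \left(\left(-4052\right) 108 + 3610114\right) = - 597954 \left(-437616 + 3610114\right) = \left(-597954\right) 3172498 = -1897007869092$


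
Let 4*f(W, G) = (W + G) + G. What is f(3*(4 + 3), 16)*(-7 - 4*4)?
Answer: -1219/4 ≈ -304.75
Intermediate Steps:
f(W, G) = G/2 + W/4 (f(W, G) = ((W + G) + G)/4 = ((G + W) + G)/4 = (W + 2*G)/4 = G/2 + W/4)
f(3*(4 + 3), 16)*(-7 - 4*4) = ((½)*16 + (3*(4 + 3))/4)*(-7 - 4*4) = (8 + (3*7)/4)*(-7 - 16) = (8 + (¼)*21)*(-23) = (8 + 21/4)*(-23) = (53/4)*(-23) = -1219/4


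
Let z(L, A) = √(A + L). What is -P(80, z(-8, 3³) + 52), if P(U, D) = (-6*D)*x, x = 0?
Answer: 0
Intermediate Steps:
P(U, D) = 0 (P(U, D) = -6*D*0 = 0)
-P(80, z(-8, 3³) + 52) = -1*0 = 0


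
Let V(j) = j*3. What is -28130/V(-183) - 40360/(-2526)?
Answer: 15535670/231129 ≈ 67.216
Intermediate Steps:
V(j) = 3*j
-28130/V(-183) - 40360/(-2526) = -28130/(3*(-183)) - 40360/(-2526) = -28130/(-549) - 40360*(-1/2526) = -28130*(-1/549) + 20180/1263 = 28130/549 + 20180/1263 = 15535670/231129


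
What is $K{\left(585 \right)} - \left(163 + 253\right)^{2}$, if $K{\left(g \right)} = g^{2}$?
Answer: $169169$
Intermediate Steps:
$K{\left(585 \right)} - \left(163 + 253\right)^{2} = 585^{2} - \left(163 + 253\right)^{2} = 342225 - 416^{2} = 342225 - 173056 = 169169$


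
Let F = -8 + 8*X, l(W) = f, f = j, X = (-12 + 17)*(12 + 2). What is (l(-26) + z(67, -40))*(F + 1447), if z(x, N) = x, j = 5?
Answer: 143928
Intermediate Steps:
X = 70 (X = 5*14 = 70)
f = 5
l(W) = 5
F = 552 (F = -8 + 8*70 = -8 + 560 = 552)
(l(-26) + z(67, -40))*(F + 1447) = (5 + 67)*(552 + 1447) = 72*1999 = 143928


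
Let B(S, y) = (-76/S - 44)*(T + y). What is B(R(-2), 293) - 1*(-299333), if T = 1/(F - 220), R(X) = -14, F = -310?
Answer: 106859740/371 ≈ 2.8803e+5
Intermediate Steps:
T = -1/530 (T = 1/(-310 - 220) = 1/(-530) = -1/530 ≈ -0.0018868)
B(S, y) = (-44 - 76/S)*(-1/530 + y) (B(S, y) = (-76/S - 44)*(-1/530 + y) = (-44 - 76/S)*(-1/530 + y))
B(R(-2), 293) - 1*(-299333) = (2/265)*(19 - 10070*293 - 11*(-14)*(-1 + 530*293))/(-14) - 1*(-299333) = (2/265)*(-1/14)*(19 - 2950510 - 11*(-14)*(-1 + 155290)) + 299333 = (2/265)*(-1/14)*(19 - 2950510 - 11*(-14)*155289) + 299333 = (2/265)*(-1/14)*(19 - 2950510 + 23914506) + 299333 = (2/265)*(-1/14)*20964015 + 299333 = -4192803/371 + 299333 = 106859740/371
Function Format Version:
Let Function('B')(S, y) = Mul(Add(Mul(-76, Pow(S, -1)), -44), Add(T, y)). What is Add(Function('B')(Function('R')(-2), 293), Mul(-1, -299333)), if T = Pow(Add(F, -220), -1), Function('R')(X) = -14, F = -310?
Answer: Rational(106859740, 371) ≈ 2.8803e+5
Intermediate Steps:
T = Rational(-1, 530) (T = Pow(Add(-310, -220), -1) = Pow(-530, -1) = Rational(-1, 530) ≈ -0.0018868)
Function('B')(S, y) = Mul(Add(-44, Mul(-76, Pow(S, -1))), Add(Rational(-1, 530), y)) (Function('B')(S, y) = Mul(Add(Mul(-76, Pow(S, -1)), -44), Add(Rational(-1, 530), y)) = Mul(Add(-44, Mul(-76, Pow(S, -1))), Add(Rational(-1, 530), y)))
Add(Function('B')(Function('R')(-2), 293), Mul(-1, -299333)) = Add(Mul(Rational(2, 265), Pow(-14, -1), Add(19, Mul(-10070, 293), Mul(-11, -14, Add(-1, Mul(530, 293))))), Mul(-1, -299333)) = Add(Mul(Rational(2, 265), Rational(-1, 14), Add(19, -2950510, Mul(-11, -14, Add(-1, 155290)))), 299333) = Add(Mul(Rational(2, 265), Rational(-1, 14), Add(19, -2950510, Mul(-11, -14, 155289))), 299333) = Add(Mul(Rational(2, 265), Rational(-1, 14), Add(19, -2950510, 23914506)), 299333) = Add(Mul(Rational(2, 265), Rational(-1, 14), 20964015), 299333) = Add(Rational(-4192803, 371), 299333) = Rational(106859740, 371)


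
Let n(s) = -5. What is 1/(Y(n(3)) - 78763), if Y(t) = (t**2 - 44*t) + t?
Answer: -1/78523 ≈ -1.2735e-5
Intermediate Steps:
Y(t) = t**2 - 43*t
1/(Y(n(3)) - 78763) = 1/(-5*(-43 - 5) - 78763) = 1/(-5*(-48) - 78763) = 1/(240 - 78763) = 1/(-78523) = -1/78523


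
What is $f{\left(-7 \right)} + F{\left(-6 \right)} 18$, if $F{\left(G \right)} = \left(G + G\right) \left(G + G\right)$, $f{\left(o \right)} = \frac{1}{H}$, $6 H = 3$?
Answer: $2594$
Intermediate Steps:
$H = \frac{1}{2}$ ($H = \frac{1}{6} \cdot 3 = \frac{1}{2} \approx 0.5$)
$f{\left(o \right)} = 2$ ($f{\left(o \right)} = \frac{1}{\frac{1}{2}} = 2$)
$F{\left(G \right)} = 4 G^{2}$ ($F{\left(G \right)} = 2 G 2 G = 4 G^{2}$)
$f{\left(-7 \right)} + F{\left(-6 \right)} 18 = 2 + 4 \left(-6\right)^{2} \cdot 18 = 2 + 4 \cdot 36 \cdot 18 = 2 + 144 \cdot 18 = 2 + 2592 = 2594$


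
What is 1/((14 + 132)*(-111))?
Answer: -1/16206 ≈ -6.1706e-5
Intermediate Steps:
1/((14 + 132)*(-111)) = 1/(146*(-111)) = 1/(-16206) = -1/16206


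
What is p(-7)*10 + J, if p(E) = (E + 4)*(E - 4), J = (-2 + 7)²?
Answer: 355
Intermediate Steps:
J = 25 (J = 5² = 25)
p(E) = (-4 + E)*(4 + E) (p(E) = (4 + E)*(-4 + E) = (-4 + E)*(4 + E))
p(-7)*10 + J = (-16 + (-7)²)*10 + 25 = (-16 + 49)*10 + 25 = 33*10 + 25 = 330 + 25 = 355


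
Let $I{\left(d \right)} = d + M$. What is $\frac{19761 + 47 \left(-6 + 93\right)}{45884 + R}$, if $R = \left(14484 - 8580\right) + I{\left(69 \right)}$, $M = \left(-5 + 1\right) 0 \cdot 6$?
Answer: $\frac{23850}{51857} \approx 0.45992$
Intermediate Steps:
$M = 0$ ($M = \left(-4\right) 0 \cdot 6 = 0 \cdot 6 = 0$)
$I{\left(d \right)} = d$ ($I{\left(d \right)} = d + 0 = d$)
$R = 5973$ ($R = \left(14484 - 8580\right) + 69 = 5904 + 69 = 5973$)
$\frac{19761 + 47 \left(-6 + 93\right)}{45884 + R} = \frac{19761 + 47 \left(-6 + 93\right)}{45884 + 5973} = \frac{19761 + 47 \cdot 87}{51857} = \left(19761 + 4089\right) \frac{1}{51857} = 23850 \cdot \frac{1}{51857} = \frac{23850}{51857}$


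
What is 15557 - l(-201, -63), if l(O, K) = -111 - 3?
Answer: 15671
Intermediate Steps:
l(O, K) = -114
15557 - l(-201, -63) = 15557 - 1*(-114) = 15557 + 114 = 15671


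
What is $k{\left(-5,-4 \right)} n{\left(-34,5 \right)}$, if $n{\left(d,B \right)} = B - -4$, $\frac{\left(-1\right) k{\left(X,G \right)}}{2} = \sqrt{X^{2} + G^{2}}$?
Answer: $- 18 \sqrt{41} \approx -115.26$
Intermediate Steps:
$k{\left(X,G \right)} = - 2 \sqrt{G^{2} + X^{2}}$ ($k{\left(X,G \right)} = - 2 \sqrt{X^{2} + G^{2}} = - 2 \sqrt{G^{2} + X^{2}}$)
$n{\left(d,B \right)} = 4 + B$ ($n{\left(d,B \right)} = B + 4 = 4 + B$)
$k{\left(-5,-4 \right)} n{\left(-34,5 \right)} = - 2 \sqrt{\left(-4\right)^{2} + \left(-5\right)^{2}} \left(4 + 5\right) = - 2 \sqrt{16 + 25} \cdot 9 = - 2 \sqrt{41} \cdot 9 = - 18 \sqrt{41}$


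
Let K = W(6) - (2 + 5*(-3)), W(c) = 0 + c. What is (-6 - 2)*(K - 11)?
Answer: -64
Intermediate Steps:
W(c) = c
K = 19 (K = 6 - (2 + 5*(-3)) = 6 - (2 - 15) = 6 - 1*(-13) = 6 + 13 = 19)
(-6 - 2)*(K - 11) = (-6 - 2)*(19 - 11) = -8*8 = -64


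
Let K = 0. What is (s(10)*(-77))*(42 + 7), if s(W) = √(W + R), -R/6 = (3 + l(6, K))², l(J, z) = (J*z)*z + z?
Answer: -7546*I*√11 ≈ -25027.0*I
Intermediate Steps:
l(J, z) = z + J*z² (l(J, z) = J*z² + z = z + J*z²)
R = -54 (R = -6*(3 + 0*(1 + 6*0))² = -6*(3 + 0*(1 + 0))² = -6*(3 + 0*1)² = -6*(3 + 0)² = -6*3² = -6*9 = -54)
s(W) = √(-54 + W) (s(W) = √(W - 54) = √(-54 + W))
(s(10)*(-77))*(42 + 7) = (√(-54 + 10)*(-77))*(42 + 7) = (√(-44)*(-77))*49 = ((2*I*√11)*(-77))*49 = -154*I*√11*49 = -7546*I*√11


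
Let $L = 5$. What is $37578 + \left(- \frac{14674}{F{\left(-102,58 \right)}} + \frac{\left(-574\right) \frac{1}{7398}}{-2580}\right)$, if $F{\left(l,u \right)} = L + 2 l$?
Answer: $\frac{71505944917433}{1899140580} \approx 37652.0$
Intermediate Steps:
$F{\left(l,u \right)} = 5 + 2 l$
$37578 + \left(- \frac{14674}{F{\left(-102,58 \right)}} + \frac{\left(-574\right) \frac{1}{7398}}{-2580}\right) = 37578 - \left(\frac{14674}{5 + 2 \left(-102\right)} - \frac{\left(-574\right) \frac{1}{7398}}{-2580}\right) = 37578 - \left(\frac{14674}{5 - 204} - \left(-574\right) \frac{1}{7398} \left(- \frac{1}{2580}\right)\right) = 37578 - \left(- \frac{287}{9543420} + \frac{14674}{-199}\right) = 37578 + \left(\left(-14674\right) \left(- \frac{1}{199}\right) + \frac{287}{9543420}\right) = 37578 + \left(\frac{14674}{199} + \frac{287}{9543420}\right) = 37578 + \frac{140040202193}{1899140580} = \frac{71505944917433}{1899140580}$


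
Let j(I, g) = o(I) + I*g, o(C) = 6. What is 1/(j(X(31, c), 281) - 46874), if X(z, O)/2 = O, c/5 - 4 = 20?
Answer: 1/20572 ≈ 4.8610e-5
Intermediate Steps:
c = 120 (c = 20 + 5*20 = 20 + 100 = 120)
X(z, O) = 2*O
j(I, g) = 6 + I*g
1/(j(X(31, c), 281) - 46874) = 1/((6 + (2*120)*281) - 46874) = 1/((6 + 240*281) - 46874) = 1/((6 + 67440) - 46874) = 1/(67446 - 46874) = 1/20572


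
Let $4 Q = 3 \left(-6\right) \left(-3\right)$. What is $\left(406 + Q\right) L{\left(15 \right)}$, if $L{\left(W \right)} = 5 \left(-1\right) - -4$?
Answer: $- \frac{839}{2} \approx -419.5$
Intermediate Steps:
$L{\left(W \right)} = -1$ ($L{\left(W \right)} = -5 + 4 = -1$)
$Q = \frac{27}{2}$ ($Q = \frac{3 \left(-6\right) \left(-3\right)}{4} = \frac{\left(-18\right) \left(-3\right)}{4} = \frac{1}{4} \cdot 54 = \frac{27}{2} \approx 13.5$)
$\left(406 + Q\right) L{\left(15 \right)} = \left(406 + \frac{27}{2}\right) \left(-1\right) = \frac{839}{2} \left(-1\right) = - \frac{839}{2}$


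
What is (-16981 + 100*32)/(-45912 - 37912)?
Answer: 13781/83824 ≈ 0.16440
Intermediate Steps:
(-16981 + 100*32)/(-45912 - 37912) = (-16981 + 3200)/(-83824) = -13781*(-1/83824) = 13781/83824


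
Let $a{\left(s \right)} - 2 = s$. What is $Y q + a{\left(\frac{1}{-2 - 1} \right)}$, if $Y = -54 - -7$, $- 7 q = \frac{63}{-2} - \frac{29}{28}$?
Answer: $- \frac{127471}{588} \approx -216.79$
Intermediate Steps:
$a{\left(s \right)} = 2 + s$
$q = \frac{911}{196}$ ($q = - \frac{\frac{63}{-2} - \frac{29}{28}}{7} = - \frac{63 \left(- \frac{1}{2}\right) - \frac{29}{28}}{7} = - \frac{- \frac{63}{2} - \frac{29}{28}}{7} = \left(- \frac{1}{7}\right) \left(- \frac{911}{28}\right) = \frac{911}{196} \approx 4.648$)
$Y = -47$ ($Y = -54 + 7 = -47$)
$Y q + a{\left(\frac{1}{-2 - 1} \right)} = \left(-47\right) \frac{911}{196} + \left(2 + \frac{1}{-2 - 1}\right) = - \frac{42817}{196} + \left(2 + \frac{1}{-3}\right) = - \frac{42817}{196} + \left(2 - \frac{1}{3}\right) = - \frac{42817}{196} + \frac{5}{3} = - \frac{127471}{588}$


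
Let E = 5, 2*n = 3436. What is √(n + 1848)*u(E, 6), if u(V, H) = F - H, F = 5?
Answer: -√3566 ≈ -59.716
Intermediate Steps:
n = 1718 (n = (½)*3436 = 1718)
u(V, H) = 5 - H
√(n + 1848)*u(E, 6) = √(1718 + 1848)*(5 - 1*6) = √3566*(5 - 6) = √3566*(-1) = -√3566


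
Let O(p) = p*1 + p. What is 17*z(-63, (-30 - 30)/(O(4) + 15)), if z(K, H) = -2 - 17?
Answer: -323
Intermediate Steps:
O(p) = 2*p (O(p) = p + p = 2*p)
z(K, H) = -19
17*z(-63, (-30 - 30)/(O(4) + 15)) = 17*(-19) = -323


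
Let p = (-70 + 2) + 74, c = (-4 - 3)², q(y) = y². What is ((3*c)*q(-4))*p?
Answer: 14112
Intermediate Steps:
c = 49 (c = (-7)² = 49)
p = 6 (p = -68 + 74 = 6)
((3*c)*q(-4))*p = ((3*49)*(-4)²)*6 = (147*16)*6 = 2352*6 = 14112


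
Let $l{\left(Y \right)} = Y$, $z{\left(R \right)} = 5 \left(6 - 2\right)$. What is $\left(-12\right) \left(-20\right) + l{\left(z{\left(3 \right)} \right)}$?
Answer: $260$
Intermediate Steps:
$z{\left(R \right)} = 20$ ($z{\left(R \right)} = 5 \cdot 4 = 20$)
$\left(-12\right) \left(-20\right) + l{\left(z{\left(3 \right)} \right)} = \left(-12\right) \left(-20\right) + 20 = 240 + 20 = 260$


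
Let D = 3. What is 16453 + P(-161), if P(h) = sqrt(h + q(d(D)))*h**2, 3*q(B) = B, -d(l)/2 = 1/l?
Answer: 16453 + 25921*I*sqrt(1451)/3 ≈ 16453.0 + 3.2913e+5*I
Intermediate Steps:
d(l) = -2/l
q(B) = B/3
P(h) = h**2*sqrt(-2/9 + h) (P(h) = sqrt(h + (-2/3)/3)*h**2 = sqrt(h + (-2*1/3)/3)*h**2 = sqrt(h + (1/3)*(-2/3))*h**2 = sqrt(h - 2/9)*h**2 = sqrt(-2/9 + h)*h**2 = h**2*sqrt(-2/9 + h))
16453 + P(-161) = 16453 + (1/3)*(-161)**2*sqrt(-2 + 9*(-161)) = 16453 + (1/3)*25921*sqrt(-2 - 1449) = 16453 + (1/3)*25921*sqrt(-1451) = 16453 + (1/3)*25921*(I*sqrt(1451)) = 16453 + 25921*I*sqrt(1451)/3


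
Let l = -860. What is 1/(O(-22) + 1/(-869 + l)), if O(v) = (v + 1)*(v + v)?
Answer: 1729/1597595 ≈ 0.0010823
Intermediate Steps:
O(v) = 2*v*(1 + v) (O(v) = (1 + v)*(2*v) = 2*v*(1 + v))
1/(O(-22) + 1/(-869 + l)) = 1/(2*(-22)*(1 - 22) + 1/(-869 - 860)) = 1/(2*(-22)*(-21) + 1/(-1729)) = 1/(924 - 1/1729) = 1/(1597595/1729) = 1729/1597595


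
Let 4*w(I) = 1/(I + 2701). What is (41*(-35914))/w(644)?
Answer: -19701702120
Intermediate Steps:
w(I) = 1/(4*(2701 + I)) (w(I) = 1/(4*(I + 2701)) = 1/(4*(2701 + I)))
(41*(-35914))/w(644) = (41*(-35914))/((1/(4*(2701 + 644)))) = -1472474/((¼)/3345) = -1472474/((¼)*(1/3345)) = -1472474/1/13380 = -1472474*13380 = -19701702120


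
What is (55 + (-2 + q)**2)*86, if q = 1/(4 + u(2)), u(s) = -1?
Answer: 44720/9 ≈ 4968.9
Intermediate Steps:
q = 1/3 (q = 1/(4 - 1) = 1/3 ≈ 0.33333)
(55 + (-2 + q)**2)*86 = (55 + (-2 + 1/3)**2)*86 = (55 + (-5/3)**2)*86 = (55 + 25/9)*86 = (520/9)*86 = 44720/9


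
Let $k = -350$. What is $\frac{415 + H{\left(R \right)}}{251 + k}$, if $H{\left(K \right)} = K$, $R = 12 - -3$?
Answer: $- \frac{430}{99} \approx -4.3434$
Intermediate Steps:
$R = 15$ ($R = 12 + 3 = 15$)
$\frac{415 + H{\left(R \right)}}{251 + k} = \frac{415 + 15}{251 - 350} = \frac{430}{-99} = 430 \left(- \frac{1}{99}\right) = - \frac{430}{99}$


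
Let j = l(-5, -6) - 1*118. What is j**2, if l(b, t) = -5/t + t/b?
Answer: 12103441/900 ≈ 13448.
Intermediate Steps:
j = -3479/30 (j = (-5/(-6) - 6/(-5)) - 1*118 = (-5*(-1/6) - 6*(-1/5)) - 118 = (5/6 + 6/5) - 118 = 61/30 - 118 = -3479/30 ≈ -115.97)
j**2 = (-3479/30)**2 = 12103441/900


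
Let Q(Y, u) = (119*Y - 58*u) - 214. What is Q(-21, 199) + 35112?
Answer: 20857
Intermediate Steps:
Q(Y, u) = -214 - 58*u + 119*Y (Q(Y, u) = (-58*u + 119*Y) - 214 = -214 - 58*u + 119*Y)
Q(-21, 199) + 35112 = (-214 - 58*199 + 119*(-21)) + 35112 = (-214 - 11542 - 2499) + 35112 = -14255 + 35112 = 20857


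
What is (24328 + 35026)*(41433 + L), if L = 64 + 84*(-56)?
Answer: 2183811722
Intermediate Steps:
L = -4640 (L = 64 - 4704 = -4640)
(24328 + 35026)*(41433 + L) = (24328 + 35026)*(41433 - 4640) = 59354*36793 = 2183811722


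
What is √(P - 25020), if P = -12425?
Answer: I*√37445 ≈ 193.51*I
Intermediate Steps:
√(P - 25020) = √(-12425 - 25020) = √(-37445) = I*√37445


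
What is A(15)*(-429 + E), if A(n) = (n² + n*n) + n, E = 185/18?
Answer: -1168235/6 ≈ -1.9471e+5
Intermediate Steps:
E = 185/18 (E = 185*(1/18) = 185/18 ≈ 10.278)
A(n) = n + 2*n² (A(n) = (n² + n²) + n = 2*n² + n = n + 2*n²)
A(15)*(-429 + E) = (15*(1 + 2*15))*(-429 + 185/18) = (15*(1 + 30))*(-7537/18) = (15*31)*(-7537/18) = 465*(-7537/18) = -1168235/6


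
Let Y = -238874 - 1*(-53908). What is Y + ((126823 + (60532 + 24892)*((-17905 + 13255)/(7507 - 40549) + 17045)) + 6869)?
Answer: 8018262642242/5507 ≈ 1.4560e+9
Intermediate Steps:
Y = -184966 (Y = -238874 + 53908 = -184966)
Y + ((126823 + (60532 + 24892)*((-17905 + 13255)/(7507 - 40549) + 17045)) + 6869) = -184966 + ((126823 + (60532 + 24892)*((-17905 + 13255)/(7507 - 40549) + 17045)) + 6869) = -184966 + ((126823 + 85424*(-4650/(-33042) + 17045)) + 6869) = -184966 + ((126823 + 85424*(-4650*(-1/33042) + 17045)) + 6869) = -184966 + ((126823 + 85424*(775/5507 + 17045)) + 6869) = -184966 + ((126823 + 85424*(93867590/5507)) + 6869) = -184966 + ((126823 + 8018545008160/5507) + 6869) = -184966 + (8019243422421/5507 + 6869) = -184966 + 8019281250004/5507 = 8018262642242/5507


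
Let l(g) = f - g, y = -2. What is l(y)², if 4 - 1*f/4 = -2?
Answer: 676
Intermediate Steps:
f = 24 (f = 16 - 4*(-2) = 16 + 8 = 24)
l(g) = 24 - g
l(y)² = (24 - 1*(-2))² = (24 + 2)² = 26² = 676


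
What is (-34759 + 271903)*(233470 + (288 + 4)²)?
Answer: 75585855696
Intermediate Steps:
(-34759 + 271903)*(233470 + (288 + 4)²) = 237144*(233470 + 292²) = 237144*(233470 + 85264) = 237144*318734 = 75585855696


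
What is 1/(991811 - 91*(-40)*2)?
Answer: 1/999091 ≈ 1.0009e-6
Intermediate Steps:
1/(991811 - 91*(-40)*2) = 1/(991811 + 3640*2) = 1/(991811 + 7280) = 1/999091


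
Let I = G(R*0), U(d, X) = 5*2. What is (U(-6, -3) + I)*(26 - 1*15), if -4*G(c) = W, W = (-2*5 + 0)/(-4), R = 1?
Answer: 825/8 ≈ 103.13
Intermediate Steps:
U(d, X) = 10
W = 5/2 (W = (-10 + 0)*(-¼) = -10*(-¼) = 5/2 ≈ 2.5000)
G(c) = -5/8 (G(c) = -¼*5/2 = -5/8)
I = -5/8 ≈ -0.62500
(U(-6, -3) + I)*(26 - 1*15) = (10 - 5/8)*(26 - 1*15) = 75*(26 - 15)/8 = (75/8)*11 = 825/8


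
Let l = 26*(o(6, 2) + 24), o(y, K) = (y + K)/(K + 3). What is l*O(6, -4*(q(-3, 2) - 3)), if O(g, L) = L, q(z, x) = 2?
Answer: 13312/5 ≈ 2662.4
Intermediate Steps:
o(y, K) = (K + y)/(3 + K)
l = 3328/5 (l = 26*((2 + 6)/(3 + 2) + 24) = 26*(8/5 + 24) = 26*(128/5) = 3328/5 ≈ 665.60)
l*O(6, -4*(q(-3, 2) - 3)) = 3328*(-4*(2 - 3))/5 = 3328*(-4*(-1))/5 = (3328/5)*4 = 13312/5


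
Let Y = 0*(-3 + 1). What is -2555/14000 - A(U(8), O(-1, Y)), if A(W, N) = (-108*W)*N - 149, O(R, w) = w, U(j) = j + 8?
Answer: 59527/400 ≈ 148.82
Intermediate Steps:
U(j) = 8 + j
Y = 0 (Y = 0*(-2) = 0)
A(W, N) = -149 - 108*N*W (A(W, N) = -108*N*W - 149 = -149 - 108*N*W)
-2555/14000 - A(U(8), O(-1, Y)) = -2555/14000 - (-149 - 108*0*(8 + 8)) = -2555*1/14000 - (-149 - 108*0*16) = -73/400 - (-149 + 0) = -73/400 - 1*(-149) = -73/400 + 149 = 59527/400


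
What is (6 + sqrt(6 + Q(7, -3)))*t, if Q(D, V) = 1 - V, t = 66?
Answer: 396 + 66*sqrt(10) ≈ 604.71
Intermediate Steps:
(6 + sqrt(6 + Q(7, -3)))*t = (6 + sqrt(6 + (1 - 1*(-3))))*66 = (6 + sqrt(6 + (1 + 3)))*66 = (6 + sqrt(6 + 4))*66 = (6 + sqrt(10))*66 = 396 + 66*sqrt(10)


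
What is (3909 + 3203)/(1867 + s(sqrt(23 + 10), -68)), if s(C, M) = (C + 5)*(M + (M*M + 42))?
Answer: -176782984/79802483 + 32700976*sqrt(33)/79802483 ≈ 0.13872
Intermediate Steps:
s(C, M) = (5 + C)*(42 + M + M**2) (s(C, M) = (5 + C)*(M + (M**2 + 42)) = (5 + C)*(M + (42 + M**2)) = (5 + C)*(42 + M + M**2))
(3909 + 3203)/(1867 + s(sqrt(23 + 10), -68)) = (3909 + 3203)/(1867 + (210 + 5*(-68) + 5*(-68)**2 + 42*sqrt(23 + 10) + sqrt(23 + 10)*(-68) + sqrt(23 + 10)*(-68)**2)) = 7112/(1867 + (210 - 340 + 5*4624 + 42*sqrt(33) + sqrt(33)*(-68) + sqrt(33)*4624)) = 7112/(1867 + (210 - 340 + 23120 + 42*sqrt(33) - 68*sqrt(33) + 4624*sqrt(33))) = 7112/(1867 + (22990 + 4598*sqrt(33))) = 7112/(24857 + 4598*sqrt(33))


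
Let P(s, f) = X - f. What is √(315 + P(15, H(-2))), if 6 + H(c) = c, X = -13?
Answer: √310 ≈ 17.607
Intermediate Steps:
H(c) = -6 + c
P(s, f) = -13 - f
√(315 + P(15, H(-2))) = √(315 + (-13 - (-6 - 2))) = √(315 + (-13 - 1*(-8))) = √(315 + (-13 + 8)) = √(315 - 5) = √310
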